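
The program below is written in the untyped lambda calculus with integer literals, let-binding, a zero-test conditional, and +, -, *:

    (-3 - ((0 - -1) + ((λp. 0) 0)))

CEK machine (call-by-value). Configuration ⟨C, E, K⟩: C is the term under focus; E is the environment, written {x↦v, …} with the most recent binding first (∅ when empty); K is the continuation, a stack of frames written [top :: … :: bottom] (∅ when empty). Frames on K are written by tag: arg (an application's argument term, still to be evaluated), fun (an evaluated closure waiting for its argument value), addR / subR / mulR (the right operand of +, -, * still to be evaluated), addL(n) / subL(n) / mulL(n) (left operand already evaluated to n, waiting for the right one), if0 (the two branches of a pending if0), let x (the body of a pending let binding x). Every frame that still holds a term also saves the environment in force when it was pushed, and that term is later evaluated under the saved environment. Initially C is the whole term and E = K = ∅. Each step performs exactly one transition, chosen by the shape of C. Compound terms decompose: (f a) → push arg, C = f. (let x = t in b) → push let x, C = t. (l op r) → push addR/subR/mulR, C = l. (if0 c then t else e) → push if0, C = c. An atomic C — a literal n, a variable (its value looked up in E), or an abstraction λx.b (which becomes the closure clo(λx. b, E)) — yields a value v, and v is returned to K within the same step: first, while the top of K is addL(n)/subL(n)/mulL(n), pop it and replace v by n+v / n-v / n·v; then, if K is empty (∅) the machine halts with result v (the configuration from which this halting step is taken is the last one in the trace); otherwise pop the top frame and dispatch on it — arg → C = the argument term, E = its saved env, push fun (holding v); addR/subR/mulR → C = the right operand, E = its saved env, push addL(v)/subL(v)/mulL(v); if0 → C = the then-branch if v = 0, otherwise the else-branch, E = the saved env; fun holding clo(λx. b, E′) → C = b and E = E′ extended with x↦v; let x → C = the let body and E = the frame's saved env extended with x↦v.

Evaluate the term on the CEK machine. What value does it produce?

Answer: -4

Execution trace:
step 0: [C=(-3 - ((0 - -1) + ((λp. 0) 0))) | E=∅ | K=∅]
step 1: [C=-3 | E=∅ | K=[subR]]
step 2: [C=((0 - -1) + ((λp. 0) 0)) | E=∅ | K=[subL(-3)]]
step 3: [C=(0 - -1) | E=∅ | K=[addR :: subL(-3)]]
step 4: [C=0 | E=∅ | K=[subR :: addR :: subL(-3)]]
step 5: [C=-1 | E=∅ | K=[subL(0) :: addR :: subL(-3)]]
step 6: [C=((λp. 0) 0) | E=∅ | K=[addL(1) :: subL(-3)]]
step 7: [C=(λp. 0) | E=∅ | K=[arg :: addL(1) :: subL(-3)]]
step 8: [C=0 | E=∅ | K=[fun :: addL(1) :: subL(-3)]]
step 9: [C=0 | E={p↦0} | K=[addL(1) :: subL(-3)]]
→ final value -4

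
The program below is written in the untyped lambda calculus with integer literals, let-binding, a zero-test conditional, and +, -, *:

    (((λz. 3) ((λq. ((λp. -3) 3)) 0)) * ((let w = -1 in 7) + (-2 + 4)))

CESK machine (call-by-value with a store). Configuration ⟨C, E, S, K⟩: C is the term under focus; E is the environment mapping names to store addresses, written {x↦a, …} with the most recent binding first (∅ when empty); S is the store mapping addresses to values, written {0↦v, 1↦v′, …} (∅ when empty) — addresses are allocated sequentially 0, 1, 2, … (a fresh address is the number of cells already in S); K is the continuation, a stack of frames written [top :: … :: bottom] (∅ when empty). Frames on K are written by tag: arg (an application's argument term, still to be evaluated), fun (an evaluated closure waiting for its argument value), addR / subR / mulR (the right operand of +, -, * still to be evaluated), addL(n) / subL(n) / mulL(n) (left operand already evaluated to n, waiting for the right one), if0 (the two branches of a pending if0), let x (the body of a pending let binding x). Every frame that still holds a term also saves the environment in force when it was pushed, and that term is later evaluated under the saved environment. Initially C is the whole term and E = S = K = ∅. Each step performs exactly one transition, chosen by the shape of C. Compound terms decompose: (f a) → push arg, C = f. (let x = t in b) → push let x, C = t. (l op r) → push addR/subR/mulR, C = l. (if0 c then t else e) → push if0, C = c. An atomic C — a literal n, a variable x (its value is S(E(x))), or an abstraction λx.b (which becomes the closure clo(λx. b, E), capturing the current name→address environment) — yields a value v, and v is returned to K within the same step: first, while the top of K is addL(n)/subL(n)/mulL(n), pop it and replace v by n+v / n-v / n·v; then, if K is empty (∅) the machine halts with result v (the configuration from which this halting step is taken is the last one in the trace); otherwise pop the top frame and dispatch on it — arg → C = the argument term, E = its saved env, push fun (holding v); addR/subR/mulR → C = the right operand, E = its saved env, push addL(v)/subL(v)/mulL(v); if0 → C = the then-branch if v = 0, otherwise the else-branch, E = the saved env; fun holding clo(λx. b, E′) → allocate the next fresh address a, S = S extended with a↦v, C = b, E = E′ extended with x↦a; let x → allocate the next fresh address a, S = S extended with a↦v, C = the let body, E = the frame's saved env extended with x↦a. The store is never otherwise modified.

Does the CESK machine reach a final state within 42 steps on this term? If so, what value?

[0] <C=(((λz. 3) ((λq. ((λp. -3) 3)) 0)) * ((let w = -1 in 7) + (-2 + 4))), E=∅, S=∅, K=∅>
[1] <C=((λz. 3) ((λq. ((λp. -3) 3)) 0)), E=∅, S=∅, K=[mulR]>
[2] <C=(λz. 3), E=∅, S=∅, K=[arg :: mulR]>
[3] <C=((λq. ((λp. -3) 3)) 0), E=∅, S=∅, K=[fun :: mulR]>
[4] <C=(λq. ((λp. -3) 3)), E=∅, S=∅, K=[arg :: fun :: mulR]>
[5] <C=0, E=∅, S=∅, K=[fun :: fun :: mulR]>
[6] <C=((λp. -3) 3), E={q↦0}, S={0↦0}, K=[fun :: mulR]>
[7] <C=(λp. -3), E={q↦0}, S={0↦0}, K=[arg :: fun :: mulR]>
[8] <C=3, E={q↦0}, S={0↦0}, K=[fun :: fun :: mulR]>
[9] <C=-3, E={p↦1, q↦0}, S={0↦0, 1↦3}, K=[fun :: mulR]>
[10] <C=3, E={z↦2}, S={0↦0, 1↦3, 2↦-3}, K=[mulR]>
[11] <C=((let w = -1 in 7) + (-2 + 4)), E=∅, S={0↦0, 1↦3, 2↦-3}, K=[mulL(3)]>
[12] <C=(let w = -1 in 7), E=∅, S={0↦0, 1↦3, 2↦-3}, K=[addR :: mulL(3)]>
[13] <C=-1, E=∅, S={0↦0, 1↦3, 2↦-3}, K=[let w :: addR :: mulL(3)]>
[14] <C=7, E={w↦3}, S={0↦0, 1↦3, 2↦-3, 3↦-1}, K=[addR :: mulL(3)]>
[15] <C=(-2 + 4), E=∅, S={0↦0, 1↦3, 2↦-3, 3↦-1}, K=[addL(7) :: mulL(3)]>
[16] <C=-2, E=∅, S={0↦0, 1↦3, 2↦-3, 3↦-1}, K=[addR :: addL(7) :: mulL(3)]>
[17] <C=4, E=∅, S={0↦0, 1↦3, 2↦-3, 3↦-1}, K=[addL(-2) :: addL(7) :: mulL(3)]>
→ final value 27

Answer: 27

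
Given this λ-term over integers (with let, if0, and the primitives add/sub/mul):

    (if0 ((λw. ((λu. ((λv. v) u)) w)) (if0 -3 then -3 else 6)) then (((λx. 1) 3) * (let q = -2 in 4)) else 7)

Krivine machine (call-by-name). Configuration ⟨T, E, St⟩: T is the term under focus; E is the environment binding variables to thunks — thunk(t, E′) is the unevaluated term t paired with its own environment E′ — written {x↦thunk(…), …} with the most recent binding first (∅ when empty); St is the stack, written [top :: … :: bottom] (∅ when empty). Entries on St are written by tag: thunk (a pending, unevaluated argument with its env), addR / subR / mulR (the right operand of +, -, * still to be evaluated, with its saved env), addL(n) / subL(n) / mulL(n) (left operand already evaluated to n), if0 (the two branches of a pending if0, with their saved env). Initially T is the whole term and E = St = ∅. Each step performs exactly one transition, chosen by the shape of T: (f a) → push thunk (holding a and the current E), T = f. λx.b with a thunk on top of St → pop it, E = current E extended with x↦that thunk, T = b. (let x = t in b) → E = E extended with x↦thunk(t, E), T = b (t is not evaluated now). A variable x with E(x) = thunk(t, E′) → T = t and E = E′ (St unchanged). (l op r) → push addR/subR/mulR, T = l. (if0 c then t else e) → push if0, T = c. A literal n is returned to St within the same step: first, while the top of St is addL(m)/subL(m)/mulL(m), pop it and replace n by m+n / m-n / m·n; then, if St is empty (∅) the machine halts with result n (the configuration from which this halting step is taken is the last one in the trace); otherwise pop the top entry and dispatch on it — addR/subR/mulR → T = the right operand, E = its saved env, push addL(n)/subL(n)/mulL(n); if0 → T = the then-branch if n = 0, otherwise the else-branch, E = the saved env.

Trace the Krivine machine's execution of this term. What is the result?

step 0: <T=(if0 ((λw. ((λu. ((λv. v) u)) w)) (if0 -3 then -3 else 6)) then (((λx. 1) 3) * (let q = -2 in 4)) else 7), E=∅, St=∅>
step 1: <T=((λw. ((λu. ((λv. v) u)) w)) (if0 -3 then -3 else 6)), E=∅, St=[if0]>
step 2: <T=(λw. ((λu. ((λv. v) u)) w)), E=∅, St=[thunk :: if0]>
step 3: <T=((λu. ((λv. v) u)) w), E={w↦thunk((if0 -3 then -3 else 6), ∅)}, St=[if0]>
step 4: <T=(λu. ((λv. v) u)), E={w↦thunk((if0 -3 then -3 else 6), ∅)}, St=[thunk :: if0]>
step 5: <T=((λv. v) u), E={u↦thunk(w, {w↦thunk((if0 -3 then -3 else 6), ∅)}), w↦thunk((if0 -3 then -3 else 6), ∅)}, St=[if0]>
step 6: <T=(λv. v), E={u↦thunk(w, {w↦thunk((if0 -3 then -3 else 6), ∅)}), w↦thunk((if0 -3 then -3 else 6), ∅)}, St=[thunk :: if0]>
step 7: <T=v, E={v↦thunk(u, {u↦thunk(w, {w↦thunk((if0 -3 then -3 else 6), ∅)}), w↦thunk((if0 -3 then -3 else 6), ∅)}), u↦thunk(w, {w↦thunk((if0 -3 then -3 else 6), ∅)}), w↦thunk((if0 -3 then -3 else 6), ∅)}, St=[if0]>
step 8: <T=u, E={u↦thunk(w, {w↦thunk((if0 -3 then -3 else 6), ∅)}), w↦thunk((if0 -3 then -3 else 6), ∅)}, St=[if0]>
step 9: <T=w, E={w↦thunk((if0 -3 then -3 else 6), ∅)}, St=[if0]>
step 10: <T=(if0 -3 then -3 else 6), E=∅, St=[if0]>
step 11: <T=-3, E=∅, St=[if0 :: if0]>
step 12: <T=6, E=∅, St=[if0]>
step 13: <T=7, E=∅, St=∅>
→ final value 7

Answer: 7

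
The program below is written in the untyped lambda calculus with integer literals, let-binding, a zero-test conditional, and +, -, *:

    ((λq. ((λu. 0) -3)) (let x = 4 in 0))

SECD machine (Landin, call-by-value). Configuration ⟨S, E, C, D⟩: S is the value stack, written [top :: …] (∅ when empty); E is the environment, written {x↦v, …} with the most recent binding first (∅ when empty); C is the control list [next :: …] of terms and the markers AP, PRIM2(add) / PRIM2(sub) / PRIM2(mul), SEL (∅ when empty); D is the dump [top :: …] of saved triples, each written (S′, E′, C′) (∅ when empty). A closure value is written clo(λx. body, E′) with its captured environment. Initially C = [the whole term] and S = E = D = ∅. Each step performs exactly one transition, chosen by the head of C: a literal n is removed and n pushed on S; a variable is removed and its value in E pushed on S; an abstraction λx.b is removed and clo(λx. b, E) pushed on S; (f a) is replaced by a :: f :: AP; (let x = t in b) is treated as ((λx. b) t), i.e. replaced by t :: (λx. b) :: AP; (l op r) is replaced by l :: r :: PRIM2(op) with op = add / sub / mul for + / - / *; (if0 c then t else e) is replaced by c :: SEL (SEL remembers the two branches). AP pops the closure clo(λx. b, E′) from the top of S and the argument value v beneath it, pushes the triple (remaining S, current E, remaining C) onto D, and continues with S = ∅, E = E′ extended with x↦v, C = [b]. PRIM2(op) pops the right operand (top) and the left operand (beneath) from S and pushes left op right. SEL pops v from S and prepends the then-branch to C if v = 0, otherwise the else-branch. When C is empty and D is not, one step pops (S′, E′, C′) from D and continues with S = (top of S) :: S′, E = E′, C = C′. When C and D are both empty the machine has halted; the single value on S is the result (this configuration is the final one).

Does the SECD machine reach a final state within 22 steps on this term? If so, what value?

step 0: ⟨S=∅; E=∅; C=[((λq. ((λu. 0) -3)) (let x = 4 in 0))]; D=∅⟩
step 1: ⟨S=∅; E=∅; C=[(let x = 4 in 0) :: (λq. ((λu. 0) -3)) :: AP]; D=∅⟩
step 2: ⟨S=∅; E=∅; C=[4 :: (λx. 0) :: AP :: (λq. ((λu. 0) -3)) :: AP]; D=∅⟩
step 3: ⟨S=[4]; E=∅; C=[(λx. 0) :: AP :: (λq. ((λu. 0) -3)) :: AP]; D=∅⟩
step 4: ⟨S=[clo(λx. 0, ∅) :: 4]; E=∅; C=[AP :: (λq. ((λu. 0) -3)) :: AP]; D=∅⟩
step 5: ⟨S=∅; E={x↦4}; C=[0]; D=[(∅, ∅, [(λq. ((λu. 0) -3)) :: AP])]⟩
step 6: ⟨S=[0]; E={x↦4}; C=∅; D=[(∅, ∅, [(λq. ((λu. 0) -3)) :: AP])]⟩
step 7: ⟨S=[0]; E=∅; C=[(λq. ((λu. 0) -3)) :: AP]; D=∅⟩
step 8: ⟨S=[clo(λq. ((λu. 0) -3), ∅) :: 0]; E=∅; C=[AP]; D=∅⟩
step 9: ⟨S=∅; E={q↦0}; C=[((λu. 0) -3)]; D=[(∅, ∅, ∅)]⟩
step 10: ⟨S=∅; E={q↦0}; C=[-3 :: (λu. 0) :: AP]; D=[(∅, ∅, ∅)]⟩
step 11: ⟨S=[-3]; E={q↦0}; C=[(λu. 0) :: AP]; D=[(∅, ∅, ∅)]⟩
step 12: ⟨S=[clo(λu. 0, {q↦0}) :: -3]; E={q↦0}; C=[AP]; D=[(∅, ∅, ∅)]⟩
step 13: ⟨S=∅; E={u↦-3, q↦0}; C=[0]; D=[(∅, {q↦0}, ∅) :: (∅, ∅, ∅)]⟩
step 14: ⟨S=[0]; E={u↦-3, q↦0}; C=∅; D=[(∅, {q↦0}, ∅) :: (∅, ∅, ∅)]⟩
step 15: ⟨S=[0]; E={q↦0}; C=∅; D=[(∅, ∅, ∅)]⟩
step 16: ⟨S=[0]; E=∅; C=∅; D=∅⟩
→ final value 0

Answer: 0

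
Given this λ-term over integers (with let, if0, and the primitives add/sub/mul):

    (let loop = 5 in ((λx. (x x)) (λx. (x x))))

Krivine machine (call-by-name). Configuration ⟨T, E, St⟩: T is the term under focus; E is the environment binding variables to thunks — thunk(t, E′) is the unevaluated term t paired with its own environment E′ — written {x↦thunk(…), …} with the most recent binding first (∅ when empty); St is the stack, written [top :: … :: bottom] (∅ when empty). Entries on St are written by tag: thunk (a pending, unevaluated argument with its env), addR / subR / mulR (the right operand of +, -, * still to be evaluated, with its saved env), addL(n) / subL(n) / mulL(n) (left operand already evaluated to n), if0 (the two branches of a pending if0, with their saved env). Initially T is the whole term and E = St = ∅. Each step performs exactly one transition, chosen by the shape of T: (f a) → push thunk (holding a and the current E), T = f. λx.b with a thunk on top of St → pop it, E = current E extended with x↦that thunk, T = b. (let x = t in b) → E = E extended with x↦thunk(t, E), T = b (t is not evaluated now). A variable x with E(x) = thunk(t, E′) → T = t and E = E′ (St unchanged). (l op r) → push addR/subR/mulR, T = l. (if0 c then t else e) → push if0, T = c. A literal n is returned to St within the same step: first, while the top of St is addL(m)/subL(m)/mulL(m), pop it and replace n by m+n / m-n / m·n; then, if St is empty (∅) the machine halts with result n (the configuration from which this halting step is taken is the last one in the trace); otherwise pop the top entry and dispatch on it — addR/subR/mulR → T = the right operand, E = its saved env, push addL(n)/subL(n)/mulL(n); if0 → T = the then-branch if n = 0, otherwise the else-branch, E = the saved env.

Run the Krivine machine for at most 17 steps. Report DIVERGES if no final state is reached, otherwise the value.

0. <T=(let loop = 5 in ((λx. (x x)) (λx. (x x)))), E=∅, St=∅>
1. <T=((λx. (x x)) (λx. (x x))), E={loop↦thunk(5, ∅)}, St=∅>
2. <T=(λx. (x x)), E={loop↦thunk(5, ∅)}, St=[thunk]>
3. <T=(x x), E={x↦thunk((λx. (x x)), {loop↦thunk(5, ∅)}), loop↦thunk(5, ∅)}, St=∅>
4. <T=x, E={x↦thunk((λx. (x x)), {loop↦thunk(5, ∅)}), loop↦thunk(5, ∅)}, St=[thunk]>
5. <T=(λx. (x x)), E={loop↦thunk(5, ∅)}, St=[thunk]>
6. <T=(x x), E={x↦thunk(x, {x↦thunk((λx. (x x)), {loop↦thunk(5, ∅)}), loop↦thunk(5, ∅)}), loop↦thunk(5, ∅)}, St=∅>
7. <T=x, E={x↦thunk(x, {x↦thunk((λx. (x x)), {loop↦thunk(5, ∅)}), loop↦thunk(5, ∅)}), loop↦thunk(5, ∅)}, St=[thunk]>
8. <T=x, E={x↦thunk((λx. (x x)), {loop↦thunk(5, ∅)}), loop↦thunk(5, ∅)}, St=[thunk]>
9. <T=(λx. (x x)), E={loop↦thunk(5, ∅)}, St=[thunk]>
10. <T=(x x), E={x↦thunk(x, {x↦thunk(x, {x↦thunk((λx. (x x)), {loop↦thunk(5, ∅)}), loop↦thunk(5, ∅)}), loop↦thunk(5, ∅)}), loop↦thunk(5, ∅)}, St=∅>
11. <T=x, E={x↦thunk(x, {x↦thunk(x, {x↦thunk((λx. (x x)), {loop↦thunk(5, ∅)}), loop↦thunk(5, ∅)}), loop↦thunk(5, ∅)}), loop↦thunk(5, ∅)}, St=[thunk]>
12. <T=x, E={x↦thunk(x, {x↦thunk((λx. (x x)), {loop↦thunk(5, ∅)}), loop↦thunk(5, ∅)}), loop↦thunk(5, ∅)}, St=[thunk]>
13. <T=x, E={x↦thunk((λx. (x x)), {loop↦thunk(5, ∅)}), loop↦thunk(5, ∅)}, St=[thunk]>
14. <T=(λx. (x x)), E={loop↦thunk(5, ∅)}, St=[thunk]>
15. <T=(x x), E={x↦thunk(x, {x↦thunk(x, {x↦thunk(x, {x↦thunk((λx. (x x)), {loop↦thunk(5, ∅)}), loop↦thunk(5, ∅)}), loop↦thunk(5, ∅)}), loop↦thunk(5, ∅)}), loop↦thunk(5, ∅)}, St=∅>
16. <T=x, E={x↦thunk(x, {x↦thunk(x, {x↦thunk(x, {x↦thunk((λx. (x x)), {loop↦thunk(5, ∅)}), loop↦thunk(5, ∅)}), loop↦thunk(5, ∅)}), loop↦thunk(5, ∅)}), loop↦thunk(5, ∅)}, St=[thunk]>
17. <T=x, E={x↦thunk(x, {x↦thunk(x, {x↦thunk((λx. (x x)), {loop↦thunk(5, ∅)}), loop↦thunk(5, ∅)}), loop↦thunk(5, ∅)}), loop↦thunk(5, ∅)}, St=[thunk]>
→ 17 transitions taken and the configuration is still not final: no result within 17 steps

Answer: DIVERGES (no final state within 17 steps)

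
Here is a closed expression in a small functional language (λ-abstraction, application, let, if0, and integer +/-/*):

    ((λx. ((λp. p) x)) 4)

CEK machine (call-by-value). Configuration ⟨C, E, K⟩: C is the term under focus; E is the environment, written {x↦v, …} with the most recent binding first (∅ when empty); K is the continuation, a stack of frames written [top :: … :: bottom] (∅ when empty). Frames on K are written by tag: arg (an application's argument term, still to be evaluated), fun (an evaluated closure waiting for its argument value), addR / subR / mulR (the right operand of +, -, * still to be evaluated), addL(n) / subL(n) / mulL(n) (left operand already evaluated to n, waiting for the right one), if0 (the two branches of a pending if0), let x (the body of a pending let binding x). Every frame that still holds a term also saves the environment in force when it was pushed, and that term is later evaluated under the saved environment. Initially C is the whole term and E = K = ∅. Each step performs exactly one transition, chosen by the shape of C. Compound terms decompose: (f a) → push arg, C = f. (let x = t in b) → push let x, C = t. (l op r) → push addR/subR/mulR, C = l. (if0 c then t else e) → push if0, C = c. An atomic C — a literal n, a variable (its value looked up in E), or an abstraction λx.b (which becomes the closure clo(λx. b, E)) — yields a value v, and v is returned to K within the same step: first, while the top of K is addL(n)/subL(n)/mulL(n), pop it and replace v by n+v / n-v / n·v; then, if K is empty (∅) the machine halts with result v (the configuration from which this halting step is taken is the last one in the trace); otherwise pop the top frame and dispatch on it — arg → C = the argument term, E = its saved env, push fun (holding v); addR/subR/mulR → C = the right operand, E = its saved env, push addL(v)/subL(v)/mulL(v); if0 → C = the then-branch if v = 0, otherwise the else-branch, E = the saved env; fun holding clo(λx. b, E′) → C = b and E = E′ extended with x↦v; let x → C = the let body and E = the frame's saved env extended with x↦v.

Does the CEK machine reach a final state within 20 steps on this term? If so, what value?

Answer: 4

Derivation:
step 0: <C=((λx. ((λp. p) x)) 4), E=∅, K=∅>
step 1: <C=(λx. ((λp. p) x)), E=∅, K=[arg]>
step 2: <C=4, E=∅, K=[fun]>
step 3: <C=((λp. p) x), E={x↦4}, K=∅>
step 4: <C=(λp. p), E={x↦4}, K=[arg]>
step 5: <C=x, E={x↦4}, K=[fun]>
step 6: <C=p, E={p↦4, x↦4}, K=∅>
→ final value 4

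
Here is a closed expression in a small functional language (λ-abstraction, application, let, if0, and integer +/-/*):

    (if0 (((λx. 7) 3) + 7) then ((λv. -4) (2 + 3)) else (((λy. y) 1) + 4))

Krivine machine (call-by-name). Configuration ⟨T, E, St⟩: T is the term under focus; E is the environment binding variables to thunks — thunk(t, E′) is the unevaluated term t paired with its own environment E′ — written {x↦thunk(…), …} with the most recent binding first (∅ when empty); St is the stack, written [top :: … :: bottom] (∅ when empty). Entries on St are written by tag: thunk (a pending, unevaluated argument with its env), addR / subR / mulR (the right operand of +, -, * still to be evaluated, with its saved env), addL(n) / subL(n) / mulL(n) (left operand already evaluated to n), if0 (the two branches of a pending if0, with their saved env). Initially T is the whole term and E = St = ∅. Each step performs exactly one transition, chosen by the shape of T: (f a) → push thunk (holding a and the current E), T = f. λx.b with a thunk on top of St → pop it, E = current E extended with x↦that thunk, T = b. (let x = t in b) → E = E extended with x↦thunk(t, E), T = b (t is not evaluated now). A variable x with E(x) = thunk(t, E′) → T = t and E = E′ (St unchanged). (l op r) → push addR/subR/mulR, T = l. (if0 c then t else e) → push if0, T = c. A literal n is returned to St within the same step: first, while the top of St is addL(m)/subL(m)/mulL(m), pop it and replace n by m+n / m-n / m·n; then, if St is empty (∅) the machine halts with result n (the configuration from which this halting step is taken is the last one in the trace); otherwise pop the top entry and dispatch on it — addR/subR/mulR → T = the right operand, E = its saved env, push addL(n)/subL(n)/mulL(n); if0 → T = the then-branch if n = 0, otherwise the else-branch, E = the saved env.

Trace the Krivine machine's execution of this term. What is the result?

Answer: 5

Derivation:
0. <T=(if0 (((λx. 7) 3) + 7) then ((λv. -4) (2 + 3)) else (((λy. y) 1) + 4)), E=∅, St=∅>
1. <T=(((λx. 7) 3) + 7), E=∅, St=[if0]>
2. <T=((λx. 7) 3), E=∅, St=[addR :: if0]>
3. <T=(λx. 7), E=∅, St=[thunk :: addR :: if0]>
4. <T=7, E={x↦thunk(3, ∅)}, St=[addR :: if0]>
5. <T=7, E=∅, St=[addL(7) :: if0]>
6. <T=(((λy. y) 1) + 4), E=∅, St=∅>
7. <T=((λy. y) 1), E=∅, St=[addR]>
8. <T=(λy. y), E=∅, St=[thunk :: addR]>
9. <T=y, E={y↦thunk(1, ∅)}, St=[addR]>
10. <T=1, E=∅, St=[addR]>
11. <T=4, E=∅, St=[addL(1)]>
→ final value 5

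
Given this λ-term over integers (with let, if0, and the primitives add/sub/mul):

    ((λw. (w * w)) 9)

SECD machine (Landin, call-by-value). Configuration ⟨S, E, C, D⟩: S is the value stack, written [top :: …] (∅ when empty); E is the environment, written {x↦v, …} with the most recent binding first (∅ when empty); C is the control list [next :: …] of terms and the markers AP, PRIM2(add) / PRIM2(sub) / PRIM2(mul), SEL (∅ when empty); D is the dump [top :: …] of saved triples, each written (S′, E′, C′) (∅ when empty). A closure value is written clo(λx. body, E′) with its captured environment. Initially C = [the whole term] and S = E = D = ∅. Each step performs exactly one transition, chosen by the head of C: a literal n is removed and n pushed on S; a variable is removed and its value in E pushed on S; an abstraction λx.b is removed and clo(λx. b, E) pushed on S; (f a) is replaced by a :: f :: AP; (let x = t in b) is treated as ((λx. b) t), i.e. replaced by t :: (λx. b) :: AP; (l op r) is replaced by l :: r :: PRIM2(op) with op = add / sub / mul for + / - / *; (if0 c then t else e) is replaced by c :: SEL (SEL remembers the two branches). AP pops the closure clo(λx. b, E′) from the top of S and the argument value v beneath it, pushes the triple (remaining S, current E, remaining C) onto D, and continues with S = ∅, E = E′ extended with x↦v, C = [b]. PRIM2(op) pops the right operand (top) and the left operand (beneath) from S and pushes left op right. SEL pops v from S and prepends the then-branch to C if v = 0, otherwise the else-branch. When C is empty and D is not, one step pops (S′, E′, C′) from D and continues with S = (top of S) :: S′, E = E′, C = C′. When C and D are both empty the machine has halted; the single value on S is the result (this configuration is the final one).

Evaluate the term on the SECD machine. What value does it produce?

Answer: 81

Derivation:
0. ⟨S=∅; E=∅; C=[((λw. (w * w)) 9)]; D=∅⟩
1. ⟨S=∅; E=∅; C=[9 :: (λw. (w * w)) :: AP]; D=∅⟩
2. ⟨S=[9]; E=∅; C=[(λw. (w * w)) :: AP]; D=∅⟩
3. ⟨S=[clo(λw. (w * w), ∅) :: 9]; E=∅; C=[AP]; D=∅⟩
4. ⟨S=∅; E={w↦9}; C=[(w * w)]; D=[(∅, ∅, ∅)]⟩
5. ⟨S=∅; E={w↦9}; C=[w :: w :: PRIM2(mul)]; D=[(∅, ∅, ∅)]⟩
6. ⟨S=[9]; E={w↦9}; C=[w :: PRIM2(mul)]; D=[(∅, ∅, ∅)]⟩
7. ⟨S=[9 :: 9]; E={w↦9}; C=[PRIM2(mul)]; D=[(∅, ∅, ∅)]⟩
8. ⟨S=[81]; E={w↦9}; C=∅; D=[(∅, ∅, ∅)]⟩
9. ⟨S=[81]; E=∅; C=∅; D=∅⟩
→ final value 81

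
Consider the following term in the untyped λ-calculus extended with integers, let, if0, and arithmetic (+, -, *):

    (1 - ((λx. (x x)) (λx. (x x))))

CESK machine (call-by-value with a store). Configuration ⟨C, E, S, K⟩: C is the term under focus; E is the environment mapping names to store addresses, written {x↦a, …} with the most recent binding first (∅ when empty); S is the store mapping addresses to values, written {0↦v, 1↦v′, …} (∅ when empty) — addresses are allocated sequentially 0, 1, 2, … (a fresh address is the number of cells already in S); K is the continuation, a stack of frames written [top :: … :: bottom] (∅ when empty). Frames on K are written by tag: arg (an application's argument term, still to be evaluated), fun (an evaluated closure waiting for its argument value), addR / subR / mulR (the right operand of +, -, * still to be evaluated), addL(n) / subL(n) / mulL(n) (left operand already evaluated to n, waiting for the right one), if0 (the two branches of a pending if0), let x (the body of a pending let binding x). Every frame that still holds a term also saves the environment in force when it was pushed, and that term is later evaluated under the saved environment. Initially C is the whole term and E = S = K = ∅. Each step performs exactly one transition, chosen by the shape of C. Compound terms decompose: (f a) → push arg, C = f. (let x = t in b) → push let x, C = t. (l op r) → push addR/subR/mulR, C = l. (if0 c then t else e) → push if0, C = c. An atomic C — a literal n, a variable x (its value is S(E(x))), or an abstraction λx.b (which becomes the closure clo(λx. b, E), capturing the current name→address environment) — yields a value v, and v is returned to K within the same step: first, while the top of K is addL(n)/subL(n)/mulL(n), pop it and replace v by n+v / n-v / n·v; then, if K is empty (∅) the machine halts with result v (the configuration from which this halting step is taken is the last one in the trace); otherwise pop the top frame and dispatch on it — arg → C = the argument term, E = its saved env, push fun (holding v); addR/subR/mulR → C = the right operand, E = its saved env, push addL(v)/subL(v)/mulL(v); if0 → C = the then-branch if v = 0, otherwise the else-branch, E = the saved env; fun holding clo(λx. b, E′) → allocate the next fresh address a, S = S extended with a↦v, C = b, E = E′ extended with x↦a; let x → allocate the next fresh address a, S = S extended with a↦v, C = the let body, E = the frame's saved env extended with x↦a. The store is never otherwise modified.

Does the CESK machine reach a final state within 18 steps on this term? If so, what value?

Answer: DIVERGES (no final state within 18 steps)

Derivation:
[0] [C=(1 - ((λx. (x x)) (λx. (x x)))) | E=∅ | S=∅ | K=∅]
[1] [C=1 | E=∅ | S=∅ | K=[subR]]
[2] [C=((λx. (x x)) (λx. (x x))) | E=∅ | S=∅ | K=[subL(1)]]
[3] [C=(λx. (x x)) | E=∅ | S=∅ | K=[arg :: subL(1)]]
[4] [C=(λx. (x x)) | E=∅ | S=∅ | K=[fun :: subL(1)]]
[5] [C=(x x) | E={x↦0} | S={0↦clo(λx. (x x), ∅)} | K=[subL(1)]]
[6] [C=x | E={x↦0} | S={0↦clo(λx. (x x), ∅)} | K=[arg :: subL(1)]]
[7] [C=x | E={x↦0} | S={0↦clo(λx. (x x), ∅)} | K=[fun :: subL(1)]]
[8] [C=(x x) | E={x↦1} | S={0↦clo(λx. (x x), ∅), 1↦clo(λx. (x x), ∅)} | K=[subL(1)]]
[9] [C=x | E={x↦1} | S={0↦clo(λx. (x x), ∅), 1↦clo(λx. (x x), ∅)} | K=[arg :: subL(1)]]
[10] [C=x | E={x↦1} | S={0↦clo(λx. (x x), ∅), 1↦clo(λx. (x x), ∅)} | K=[fun :: subL(1)]]
[11] [C=(x x) | E={x↦2} | S={0↦clo(λx. (x x), ∅), 1↦clo(λx. (x x), ∅), 2↦clo(λx. (x x), ∅)} | K=[subL(1)]]
[12] [C=x | E={x↦2} | S={0↦clo(λx. (x x), ∅), 1↦clo(λx. (x x), ∅), 2↦clo(λx. (x x), ∅)} | K=[arg :: subL(1)]]
[13] [C=x | E={x↦2} | S={0↦clo(λx. (x x), ∅), 1↦clo(λx. (x x), ∅), 2↦clo(λx. (x x), ∅)} | K=[fun :: subL(1)]]
[14] [C=(x x) | E={x↦3} | S={0↦clo(λx. (x x), ∅), 1↦clo(λx. (x x), ∅), 2↦clo(λx. (x x), ∅), 3↦clo(λx. (x x), ∅)} | K=[subL(1)]]
[15] [C=x | E={x↦3} | S={0↦clo(λx. (x x), ∅), 1↦clo(λx. (x x), ∅), 2↦clo(λx. (x x), ∅), 3↦clo(λx. (x x), ∅)} | K=[arg :: subL(1)]]
[16] [C=x | E={x↦3} | S={0↦clo(λx. (x x), ∅), 1↦clo(λx. (x x), ∅), 2↦clo(λx. (x x), ∅), 3↦clo(λx. (x x), ∅)} | K=[fun :: subL(1)]]
[17] [C=(x x) | E={x↦4} | S={0↦clo(λx. (x x), ∅), 1↦clo(λx. (x x), ∅), 2↦clo(λx. (x x), ∅), 3↦clo(λx. (x x), ∅), 4↦clo(λx. (x x), ∅)} | K=[subL(1)]]
[18] [C=x | E={x↦4} | S={0↦clo(λx. (x x), ∅), 1↦clo(λx. (x x), ∅), 2↦clo(λx. (x x), ∅), 3↦clo(λx. (x x), ∅), 4↦clo(λx. (x x), ∅)} | K=[arg :: subL(1)]]
→ 18 transitions taken and the configuration is still not final: no result within 18 steps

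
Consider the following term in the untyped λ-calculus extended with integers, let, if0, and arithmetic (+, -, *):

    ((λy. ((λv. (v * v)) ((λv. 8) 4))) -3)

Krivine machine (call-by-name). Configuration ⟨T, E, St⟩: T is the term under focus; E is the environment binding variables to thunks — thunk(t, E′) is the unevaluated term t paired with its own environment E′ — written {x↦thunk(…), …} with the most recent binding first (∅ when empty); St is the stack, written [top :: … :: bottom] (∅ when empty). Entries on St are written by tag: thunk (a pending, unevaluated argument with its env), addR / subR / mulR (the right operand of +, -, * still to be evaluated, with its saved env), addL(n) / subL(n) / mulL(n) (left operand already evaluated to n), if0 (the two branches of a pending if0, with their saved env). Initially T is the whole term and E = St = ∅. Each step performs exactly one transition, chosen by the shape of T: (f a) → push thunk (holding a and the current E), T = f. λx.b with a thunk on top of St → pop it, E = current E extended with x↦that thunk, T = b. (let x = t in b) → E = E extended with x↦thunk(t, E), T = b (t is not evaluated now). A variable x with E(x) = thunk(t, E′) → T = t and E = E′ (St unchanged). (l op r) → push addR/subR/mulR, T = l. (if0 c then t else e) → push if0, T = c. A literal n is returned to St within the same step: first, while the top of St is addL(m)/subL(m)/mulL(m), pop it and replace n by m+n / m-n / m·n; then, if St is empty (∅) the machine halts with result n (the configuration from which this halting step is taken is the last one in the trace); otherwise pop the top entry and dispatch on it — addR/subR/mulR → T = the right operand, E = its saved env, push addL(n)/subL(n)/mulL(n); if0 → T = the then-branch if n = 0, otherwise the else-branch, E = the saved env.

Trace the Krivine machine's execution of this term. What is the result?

Answer: 64

Machine steps:
0. ⟨T=((λy. ((λv. (v * v)) ((λv. 8) 4))) -3); E=∅; St=∅⟩
1. ⟨T=(λy. ((λv. (v * v)) ((λv. 8) 4))); E=∅; St=[thunk]⟩
2. ⟨T=((λv. (v * v)) ((λv. 8) 4)); E={y↦thunk(-3, ∅)}; St=∅⟩
3. ⟨T=(λv. (v * v)); E={y↦thunk(-3, ∅)}; St=[thunk]⟩
4. ⟨T=(v * v); E={v↦thunk(((λv. 8) 4), {y↦thunk(-3, ∅)}), y↦thunk(-3, ∅)}; St=∅⟩
5. ⟨T=v; E={v↦thunk(((λv. 8) 4), {y↦thunk(-3, ∅)}), y↦thunk(-3, ∅)}; St=[mulR]⟩
6. ⟨T=((λv. 8) 4); E={y↦thunk(-3, ∅)}; St=[mulR]⟩
7. ⟨T=(λv. 8); E={y↦thunk(-3, ∅)}; St=[thunk :: mulR]⟩
8. ⟨T=8; E={v↦thunk(4, {y↦thunk(-3, ∅)}), y↦thunk(-3, ∅)}; St=[mulR]⟩
9. ⟨T=v; E={v↦thunk(((λv. 8) 4), {y↦thunk(-3, ∅)}), y↦thunk(-3, ∅)}; St=[mulL(8)]⟩
10. ⟨T=((λv. 8) 4); E={y↦thunk(-3, ∅)}; St=[mulL(8)]⟩
11. ⟨T=(λv. 8); E={y↦thunk(-3, ∅)}; St=[thunk :: mulL(8)]⟩
12. ⟨T=8; E={v↦thunk(4, {y↦thunk(-3, ∅)}), y↦thunk(-3, ∅)}; St=[mulL(8)]⟩
→ final value 64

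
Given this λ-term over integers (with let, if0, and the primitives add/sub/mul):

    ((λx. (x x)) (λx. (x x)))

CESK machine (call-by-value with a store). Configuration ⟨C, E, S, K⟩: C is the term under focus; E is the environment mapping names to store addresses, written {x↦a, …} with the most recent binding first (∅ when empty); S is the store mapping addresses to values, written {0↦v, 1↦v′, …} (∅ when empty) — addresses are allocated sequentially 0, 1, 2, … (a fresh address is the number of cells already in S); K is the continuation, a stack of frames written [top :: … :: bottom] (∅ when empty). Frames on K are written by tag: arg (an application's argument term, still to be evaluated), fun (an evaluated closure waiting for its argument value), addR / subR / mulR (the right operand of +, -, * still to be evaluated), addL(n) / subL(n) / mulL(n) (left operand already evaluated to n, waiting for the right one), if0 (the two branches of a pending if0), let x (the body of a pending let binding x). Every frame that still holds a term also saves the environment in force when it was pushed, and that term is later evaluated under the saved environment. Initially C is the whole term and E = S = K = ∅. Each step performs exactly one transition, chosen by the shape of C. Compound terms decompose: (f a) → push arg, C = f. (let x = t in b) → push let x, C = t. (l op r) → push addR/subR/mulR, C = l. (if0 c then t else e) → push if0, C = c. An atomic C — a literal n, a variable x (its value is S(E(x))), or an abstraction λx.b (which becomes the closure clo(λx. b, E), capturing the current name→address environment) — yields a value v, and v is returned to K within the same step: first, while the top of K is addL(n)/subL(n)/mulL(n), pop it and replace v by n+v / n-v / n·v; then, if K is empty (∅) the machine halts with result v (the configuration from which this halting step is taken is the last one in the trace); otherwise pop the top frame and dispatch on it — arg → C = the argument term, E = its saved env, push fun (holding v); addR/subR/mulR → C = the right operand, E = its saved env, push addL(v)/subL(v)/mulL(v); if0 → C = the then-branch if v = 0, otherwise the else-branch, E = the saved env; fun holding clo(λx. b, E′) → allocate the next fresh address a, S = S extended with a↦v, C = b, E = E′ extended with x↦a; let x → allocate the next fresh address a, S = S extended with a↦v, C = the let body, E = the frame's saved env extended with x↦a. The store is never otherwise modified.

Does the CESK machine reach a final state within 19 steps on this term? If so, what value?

Answer: DIVERGES (no final state within 19 steps)

Machine steps:
t=0: <C=((λx. (x x)) (λx. (x x))), E=∅, S=∅, K=∅>
t=1: <C=(λx. (x x)), E=∅, S=∅, K=[arg]>
t=2: <C=(λx. (x x)), E=∅, S=∅, K=[fun]>
t=3: <C=(x x), E={x↦0}, S={0↦clo(λx. (x x), ∅)}, K=∅>
t=4: <C=x, E={x↦0}, S={0↦clo(λx. (x x), ∅)}, K=[arg]>
t=5: <C=x, E={x↦0}, S={0↦clo(λx. (x x), ∅)}, K=[fun]>
t=6: <C=(x x), E={x↦1}, S={0↦clo(λx. (x x), ∅), 1↦clo(λx. (x x), ∅)}, K=∅>
t=7: <C=x, E={x↦1}, S={0↦clo(λx. (x x), ∅), 1↦clo(λx. (x x), ∅)}, K=[arg]>
t=8: <C=x, E={x↦1}, S={0↦clo(λx. (x x), ∅), 1↦clo(λx. (x x), ∅)}, K=[fun]>
t=9: <C=(x x), E={x↦2}, S={0↦clo(λx. (x x), ∅), 1↦clo(λx. (x x), ∅), 2↦clo(λx. (x x), ∅)}, K=∅>
t=10: <C=x, E={x↦2}, S={0↦clo(λx. (x x), ∅), 1↦clo(λx. (x x), ∅), 2↦clo(λx. (x x), ∅)}, K=[arg]>
t=11: <C=x, E={x↦2}, S={0↦clo(λx. (x x), ∅), 1↦clo(λx. (x x), ∅), 2↦clo(λx. (x x), ∅)}, K=[fun]>
t=12: <C=(x x), E={x↦3}, S={0↦clo(λx. (x x), ∅), 1↦clo(λx. (x x), ∅), 2↦clo(λx. (x x), ∅), 3↦clo(λx. (x x), ∅)}, K=∅>
t=13: <C=x, E={x↦3}, S={0↦clo(λx. (x x), ∅), 1↦clo(λx. (x x), ∅), 2↦clo(λx. (x x), ∅), 3↦clo(λx. (x x), ∅)}, K=[arg]>
t=14: <C=x, E={x↦3}, S={0↦clo(λx. (x x), ∅), 1↦clo(λx. (x x), ∅), 2↦clo(λx. (x x), ∅), 3↦clo(λx. (x x), ∅)}, K=[fun]>
t=15: <C=(x x), E={x↦4}, S={0↦clo(λx. (x x), ∅), 1↦clo(λx. (x x), ∅), 2↦clo(λx. (x x), ∅), 3↦clo(λx. (x x), ∅), 4↦clo(λx. (x x), ∅)}, K=∅>
t=16: <C=x, E={x↦4}, S={0↦clo(λx. (x x), ∅), 1↦clo(λx. (x x), ∅), 2↦clo(λx. (x x), ∅), 3↦clo(λx. (x x), ∅), 4↦clo(λx. (x x), ∅)}, K=[arg]>
t=17: <C=x, E={x↦4}, S={0↦clo(λx. (x x), ∅), 1↦clo(λx. (x x), ∅), 2↦clo(λx. (x x), ∅), 3↦clo(λx. (x x), ∅), 4↦clo(λx. (x x), ∅)}, K=[fun]>
t=18: <C=(x x), E={x↦5}, S={0↦clo(λx. (x x), ∅), 1↦clo(λx. (x x), ∅), 2↦clo(λx. (x x), ∅), 3↦clo(λx. (x x), ∅), 4↦clo(λx. (x x), ∅), 5↦clo(λx. (x x), ∅)}, K=∅>
t=19: <C=x, E={x↦5}, S={0↦clo(λx. (x x), ∅), 1↦clo(λx. (x x), ∅), 2↦clo(λx. (x x), ∅), 3↦clo(λx. (x x), ∅), 4↦clo(λx. (x x), ∅), 5↦clo(λx. (x x), ∅)}, K=[arg]>
→ 19 transitions taken and the configuration is still not final: no result within 19 steps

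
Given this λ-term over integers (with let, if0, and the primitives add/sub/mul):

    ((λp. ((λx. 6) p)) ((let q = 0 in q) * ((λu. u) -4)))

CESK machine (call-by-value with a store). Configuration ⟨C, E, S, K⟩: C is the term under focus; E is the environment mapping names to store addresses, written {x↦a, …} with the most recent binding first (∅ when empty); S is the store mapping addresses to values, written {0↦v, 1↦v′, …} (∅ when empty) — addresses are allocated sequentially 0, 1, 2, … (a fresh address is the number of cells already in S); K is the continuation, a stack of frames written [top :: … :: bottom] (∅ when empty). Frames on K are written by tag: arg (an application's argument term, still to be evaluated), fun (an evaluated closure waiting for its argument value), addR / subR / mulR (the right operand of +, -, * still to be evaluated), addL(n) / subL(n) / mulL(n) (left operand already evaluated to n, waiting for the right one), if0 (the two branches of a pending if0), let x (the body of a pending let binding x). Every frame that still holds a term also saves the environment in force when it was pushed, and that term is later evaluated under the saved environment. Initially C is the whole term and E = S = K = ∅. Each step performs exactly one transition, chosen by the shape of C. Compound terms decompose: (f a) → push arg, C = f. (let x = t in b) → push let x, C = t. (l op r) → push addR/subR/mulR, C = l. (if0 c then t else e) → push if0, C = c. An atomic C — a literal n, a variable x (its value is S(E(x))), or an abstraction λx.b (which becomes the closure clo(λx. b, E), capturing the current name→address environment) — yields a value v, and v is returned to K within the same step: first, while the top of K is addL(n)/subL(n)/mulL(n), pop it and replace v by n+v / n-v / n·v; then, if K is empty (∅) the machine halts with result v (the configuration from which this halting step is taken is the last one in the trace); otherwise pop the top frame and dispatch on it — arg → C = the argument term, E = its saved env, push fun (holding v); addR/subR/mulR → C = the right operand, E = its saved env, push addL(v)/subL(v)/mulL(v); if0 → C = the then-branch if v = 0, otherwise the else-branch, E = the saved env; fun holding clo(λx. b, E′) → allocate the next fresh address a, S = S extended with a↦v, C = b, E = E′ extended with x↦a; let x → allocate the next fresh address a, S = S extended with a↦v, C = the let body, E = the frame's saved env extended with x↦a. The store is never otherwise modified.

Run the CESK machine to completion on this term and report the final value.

step 0: [C=((λp. ((λx. 6) p)) ((let q = 0 in q) * ((λu. u) -4))) | E=∅ | S=∅ | K=∅]
step 1: [C=(λp. ((λx. 6) p)) | E=∅ | S=∅ | K=[arg]]
step 2: [C=((let q = 0 in q) * ((λu. u) -4)) | E=∅ | S=∅ | K=[fun]]
step 3: [C=(let q = 0 in q) | E=∅ | S=∅ | K=[mulR :: fun]]
step 4: [C=0 | E=∅ | S=∅ | K=[let q :: mulR :: fun]]
step 5: [C=q | E={q↦0} | S={0↦0} | K=[mulR :: fun]]
step 6: [C=((λu. u) -4) | E=∅ | S={0↦0} | K=[mulL(0) :: fun]]
step 7: [C=(λu. u) | E=∅ | S={0↦0} | K=[arg :: mulL(0) :: fun]]
step 8: [C=-4 | E=∅ | S={0↦0} | K=[fun :: mulL(0) :: fun]]
step 9: [C=u | E={u↦1} | S={0↦0, 1↦-4} | K=[mulL(0) :: fun]]
step 10: [C=((λx. 6) p) | E={p↦2} | S={0↦0, 1↦-4, 2↦0} | K=∅]
step 11: [C=(λx. 6) | E={p↦2} | S={0↦0, 1↦-4, 2↦0} | K=[arg]]
step 12: [C=p | E={p↦2} | S={0↦0, 1↦-4, 2↦0} | K=[fun]]
step 13: [C=6 | E={x↦3, p↦2} | S={0↦0, 1↦-4, 2↦0, 3↦0} | K=∅]
→ final value 6

Answer: 6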